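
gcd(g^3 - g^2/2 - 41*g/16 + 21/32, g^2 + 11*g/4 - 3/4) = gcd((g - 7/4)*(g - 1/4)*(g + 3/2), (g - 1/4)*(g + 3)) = g - 1/4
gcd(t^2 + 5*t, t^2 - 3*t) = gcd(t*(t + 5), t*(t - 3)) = t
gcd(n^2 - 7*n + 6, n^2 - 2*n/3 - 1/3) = n - 1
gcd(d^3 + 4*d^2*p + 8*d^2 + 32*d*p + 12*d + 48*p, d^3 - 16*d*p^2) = d + 4*p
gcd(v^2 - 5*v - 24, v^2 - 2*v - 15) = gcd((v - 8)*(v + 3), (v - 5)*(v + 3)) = v + 3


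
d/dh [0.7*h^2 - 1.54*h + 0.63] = 1.4*h - 1.54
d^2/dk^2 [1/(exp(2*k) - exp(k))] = -((exp(k) - 1)*(4*exp(k) - 1) - 2*(2*exp(k) - 1)^2)*exp(-k)/(exp(k) - 1)^3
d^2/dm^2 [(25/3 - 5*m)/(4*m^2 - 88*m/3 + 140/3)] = 5*(27*(m - 3)*(3*m^2 - 22*m + 35) - 4*(3*m - 11)^2*(3*m - 5))/(2*(3*m^2 - 22*m + 35)^3)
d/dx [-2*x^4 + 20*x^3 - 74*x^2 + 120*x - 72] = -8*x^3 + 60*x^2 - 148*x + 120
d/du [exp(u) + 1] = exp(u)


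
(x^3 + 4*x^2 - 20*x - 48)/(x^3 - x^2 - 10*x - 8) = (x + 6)/(x + 1)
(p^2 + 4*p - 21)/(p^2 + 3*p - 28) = (p - 3)/(p - 4)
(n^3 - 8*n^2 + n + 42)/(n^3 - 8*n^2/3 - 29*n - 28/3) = 3*(n^2 - n - 6)/(3*n^2 + 13*n + 4)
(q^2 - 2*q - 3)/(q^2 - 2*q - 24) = (-q^2 + 2*q + 3)/(-q^2 + 2*q + 24)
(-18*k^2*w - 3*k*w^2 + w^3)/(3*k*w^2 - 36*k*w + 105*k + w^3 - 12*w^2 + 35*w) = w*(-6*k + w)/(w^2 - 12*w + 35)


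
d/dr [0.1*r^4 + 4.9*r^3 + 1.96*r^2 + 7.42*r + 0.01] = 0.4*r^3 + 14.7*r^2 + 3.92*r + 7.42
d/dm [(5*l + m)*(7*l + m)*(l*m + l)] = l*(35*l^2 + 24*l*m + 12*l + 3*m^2 + 2*m)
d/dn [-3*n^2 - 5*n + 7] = -6*n - 5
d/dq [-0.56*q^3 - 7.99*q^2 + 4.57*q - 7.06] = -1.68*q^2 - 15.98*q + 4.57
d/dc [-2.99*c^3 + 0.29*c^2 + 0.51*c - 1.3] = -8.97*c^2 + 0.58*c + 0.51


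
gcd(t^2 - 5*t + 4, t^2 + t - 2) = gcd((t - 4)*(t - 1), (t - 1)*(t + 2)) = t - 1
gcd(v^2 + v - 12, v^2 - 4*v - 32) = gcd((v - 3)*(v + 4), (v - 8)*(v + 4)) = v + 4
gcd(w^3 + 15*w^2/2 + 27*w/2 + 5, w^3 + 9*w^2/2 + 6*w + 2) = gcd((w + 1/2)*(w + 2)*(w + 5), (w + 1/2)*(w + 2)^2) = w^2 + 5*w/2 + 1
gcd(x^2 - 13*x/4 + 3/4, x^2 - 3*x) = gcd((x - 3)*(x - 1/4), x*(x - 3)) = x - 3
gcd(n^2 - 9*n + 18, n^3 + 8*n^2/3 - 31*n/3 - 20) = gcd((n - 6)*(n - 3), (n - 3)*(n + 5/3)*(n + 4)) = n - 3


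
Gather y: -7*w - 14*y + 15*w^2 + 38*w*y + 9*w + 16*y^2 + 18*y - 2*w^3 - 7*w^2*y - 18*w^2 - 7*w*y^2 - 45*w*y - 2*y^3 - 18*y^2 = -2*w^3 - 3*w^2 + 2*w - 2*y^3 + y^2*(-7*w - 2) + y*(-7*w^2 - 7*w + 4)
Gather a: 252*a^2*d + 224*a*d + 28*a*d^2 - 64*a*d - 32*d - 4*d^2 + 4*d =252*a^2*d + a*(28*d^2 + 160*d) - 4*d^2 - 28*d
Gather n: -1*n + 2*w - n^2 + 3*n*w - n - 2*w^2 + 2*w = -n^2 + n*(3*w - 2) - 2*w^2 + 4*w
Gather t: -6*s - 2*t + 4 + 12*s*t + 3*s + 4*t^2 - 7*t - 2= -3*s + 4*t^2 + t*(12*s - 9) + 2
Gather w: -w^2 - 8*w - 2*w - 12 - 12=-w^2 - 10*w - 24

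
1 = 1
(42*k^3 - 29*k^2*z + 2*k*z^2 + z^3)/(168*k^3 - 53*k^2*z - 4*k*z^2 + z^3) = (-2*k + z)/(-8*k + z)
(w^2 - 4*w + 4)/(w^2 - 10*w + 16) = (w - 2)/(w - 8)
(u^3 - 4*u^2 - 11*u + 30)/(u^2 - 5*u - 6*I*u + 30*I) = (u^2 + u - 6)/(u - 6*I)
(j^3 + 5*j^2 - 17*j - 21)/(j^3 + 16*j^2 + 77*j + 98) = (j^2 - 2*j - 3)/(j^2 + 9*j + 14)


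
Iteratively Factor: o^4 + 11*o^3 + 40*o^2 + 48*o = (o)*(o^3 + 11*o^2 + 40*o + 48) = o*(o + 3)*(o^2 + 8*o + 16) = o*(o + 3)*(o + 4)*(o + 4)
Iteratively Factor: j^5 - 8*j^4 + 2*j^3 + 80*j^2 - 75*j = (j - 1)*(j^4 - 7*j^3 - 5*j^2 + 75*j) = (j - 5)*(j - 1)*(j^3 - 2*j^2 - 15*j) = (j - 5)*(j - 1)*(j + 3)*(j^2 - 5*j) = (j - 5)^2*(j - 1)*(j + 3)*(j)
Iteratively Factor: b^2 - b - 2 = (b + 1)*(b - 2)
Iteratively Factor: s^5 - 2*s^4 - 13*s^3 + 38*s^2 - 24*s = (s + 4)*(s^4 - 6*s^3 + 11*s^2 - 6*s) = (s - 2)*(s + 4)*(s^3 - 4*s^2 + 3*s) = (s - 3)*(s - 2)*(s + 4)*(s^2 - s) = (s - 3)*(s - 2)*(s - 1)*(s + 4)*(s)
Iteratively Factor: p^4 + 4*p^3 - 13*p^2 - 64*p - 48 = (p + 1)*(p^3 + 3*p^2 - 16*p - 48) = (p + 1)*(p + 4)*(p^2 - p - 12) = (p + 1)*(p + 3)*(p + 4)*(p - 4)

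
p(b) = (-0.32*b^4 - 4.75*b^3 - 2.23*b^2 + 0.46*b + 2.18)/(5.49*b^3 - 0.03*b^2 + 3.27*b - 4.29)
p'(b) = (-16.47*b^2 + 0.06*b - 3.27)*(-0.32*b^4 - 4.75*b^3 - 2.23*b^2 + 0.46*b + 2.18)/(5.49*b^3 - 0.03*b^2 + 3.27*b - 4.29)^2 + (-1.28*b^3 - 14.25*b^2 - 4.46*b + 0.46)/(5.49*b^3 - 0.03*b^2 + 3.27*b - 4.29) = (-1.7568*b^6 + 0.0191999999999837*b^5 + 9.246*b^4 - 30.6246*b^3 + 17.9496*b^2 + 19.2642*b - 9.102)/(30.1401*b^6 - 0.3294*b^5 + 35.9055*b^4 - 47.3004*b^3 + 10.9503*b^2 - 28.0566*b + 18.4041)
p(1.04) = -1.04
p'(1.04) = 0.16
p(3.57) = -1.14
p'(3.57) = -0.05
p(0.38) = -0.64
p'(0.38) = -0.09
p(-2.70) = -0.50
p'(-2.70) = 0.03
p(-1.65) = -0.42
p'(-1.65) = 0.15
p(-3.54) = -0.51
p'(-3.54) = -0.01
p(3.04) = -1.11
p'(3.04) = -0.05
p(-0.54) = -0.29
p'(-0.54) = -0.18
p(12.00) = -1.59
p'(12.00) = -0.06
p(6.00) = -1.26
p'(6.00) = -0.05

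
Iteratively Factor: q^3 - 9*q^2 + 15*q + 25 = (q + 1)*(q^2 - 10*q + 25) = (q - 5)*(q + 1)*(q - 5)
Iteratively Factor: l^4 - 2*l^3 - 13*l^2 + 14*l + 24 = (l + 1)*(l^3 - 3*l^2 - 10*l + 24) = (l - 2)*(l + 1)*(l^2 - l - 12) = (l - 4)*(l - 2)*(l + 1)*(l + 3)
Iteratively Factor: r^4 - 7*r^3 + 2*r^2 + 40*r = (r + 2)*(r^3 - 9*r^2 + 20*r) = (r - 5)*(r + 2)*(r^2 - 4*r) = r*(r - 5)*(r + 2)*(r - 4)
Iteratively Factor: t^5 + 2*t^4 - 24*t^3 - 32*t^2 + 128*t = (t - 2)*(t^4 + 4*t^3 - 16*t^2 - 64*t) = (t - 4)*(t - 2)*(t^3 + 8*t^2 + 16*t) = (t - 4)*(t - 2)*(t + 4)*(t^2 + 4*t) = t*(t - 4)*(t - 2)*(t + 4)*(t + 4)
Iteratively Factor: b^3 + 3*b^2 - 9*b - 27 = (b - 3)*(b^2 + 6*b + 9) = (b - 3)*(b + 3)*(b + 3)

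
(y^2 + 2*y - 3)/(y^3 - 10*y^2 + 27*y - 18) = (y + 3)/(y^2 - 9*y + 18)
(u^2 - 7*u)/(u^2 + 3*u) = (u - 7)/(u + 3)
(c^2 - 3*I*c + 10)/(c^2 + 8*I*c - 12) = (c - 5*I)/(c + 6*I)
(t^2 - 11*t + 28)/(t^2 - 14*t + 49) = (t - 4)/(t - 7)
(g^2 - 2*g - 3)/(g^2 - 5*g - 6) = (g - 3)/(g - 6)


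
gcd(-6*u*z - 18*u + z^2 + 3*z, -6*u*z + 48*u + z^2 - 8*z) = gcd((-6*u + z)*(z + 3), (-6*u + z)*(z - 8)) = -6*u + z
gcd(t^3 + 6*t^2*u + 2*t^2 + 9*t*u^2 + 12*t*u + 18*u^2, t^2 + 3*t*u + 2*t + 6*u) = t^2 + 3*t*u + 2*t + 6*u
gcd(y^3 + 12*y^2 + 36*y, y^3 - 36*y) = y^2 + 6*y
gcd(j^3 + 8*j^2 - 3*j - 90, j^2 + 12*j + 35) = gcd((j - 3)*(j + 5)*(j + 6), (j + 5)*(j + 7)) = j + 5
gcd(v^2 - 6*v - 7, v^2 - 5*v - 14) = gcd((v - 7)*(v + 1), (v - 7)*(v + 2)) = v - 7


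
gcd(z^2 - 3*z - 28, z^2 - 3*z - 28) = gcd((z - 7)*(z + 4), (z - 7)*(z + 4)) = z^2 - 3*z - 28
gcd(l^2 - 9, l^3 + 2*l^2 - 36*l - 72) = 1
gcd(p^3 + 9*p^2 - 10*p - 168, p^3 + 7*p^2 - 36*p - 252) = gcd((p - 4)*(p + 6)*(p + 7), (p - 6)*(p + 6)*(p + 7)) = p^2 + 13*p + 42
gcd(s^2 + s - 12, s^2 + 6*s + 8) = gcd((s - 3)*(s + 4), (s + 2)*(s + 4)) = s + 4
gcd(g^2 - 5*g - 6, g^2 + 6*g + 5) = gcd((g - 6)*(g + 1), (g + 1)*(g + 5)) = g + 1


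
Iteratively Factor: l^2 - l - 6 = (l - 3)*(l + 2)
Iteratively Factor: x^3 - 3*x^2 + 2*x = (x)*(x^2 - 3*x + 2) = x*(x - 1)*(x - 2)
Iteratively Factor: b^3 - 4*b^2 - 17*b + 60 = (b - 5)*(b^2 + b - 12) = (b - 5)*(b - 3)*(b + 4)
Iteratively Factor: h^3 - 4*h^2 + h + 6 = (h - 2)*(h^2 - 2*h - 3) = (h - 2)*(h + 1)*(h - 3)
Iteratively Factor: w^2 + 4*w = (w)*(w + 4)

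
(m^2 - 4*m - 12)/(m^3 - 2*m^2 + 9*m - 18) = (m^2 - 4*m - 12)/(m^3 - 2*m^2 + 9*m - 18)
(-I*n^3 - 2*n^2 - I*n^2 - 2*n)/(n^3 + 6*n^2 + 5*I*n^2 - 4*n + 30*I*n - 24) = n*(-I*n^2 + n*(-2 - I) - 2)/(n^3 + n^2*(6 + 5*I) + 2*n*(-2 + 15*I) - 24)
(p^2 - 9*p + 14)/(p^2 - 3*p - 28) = (p - 2)/(p + 4)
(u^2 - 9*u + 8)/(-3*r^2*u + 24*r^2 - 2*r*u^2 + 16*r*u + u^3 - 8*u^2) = (1 - u)/(3*r^2 + 2*r*u - u^2)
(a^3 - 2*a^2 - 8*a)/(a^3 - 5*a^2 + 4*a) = (a + 2)/(a - 1)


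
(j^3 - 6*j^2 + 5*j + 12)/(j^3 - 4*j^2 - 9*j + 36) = (j + 1)/(j + 3)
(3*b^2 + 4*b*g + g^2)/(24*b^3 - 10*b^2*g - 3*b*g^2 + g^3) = (b + g)/(8*b^2 - 6*b*g + g^2)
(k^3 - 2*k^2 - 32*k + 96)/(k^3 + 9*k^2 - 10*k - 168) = (k - 4)/(k + 7)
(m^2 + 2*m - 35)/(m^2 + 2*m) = (m^2 + 2*m - 35)/(m*(m + 2))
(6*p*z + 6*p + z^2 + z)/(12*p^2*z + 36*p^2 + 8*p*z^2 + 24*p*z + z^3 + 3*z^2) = (z + 1)/(2*p*z + 6*p + z^2 + 3*z)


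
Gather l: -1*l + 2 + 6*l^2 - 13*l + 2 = 6*l^2 - 14*l + 4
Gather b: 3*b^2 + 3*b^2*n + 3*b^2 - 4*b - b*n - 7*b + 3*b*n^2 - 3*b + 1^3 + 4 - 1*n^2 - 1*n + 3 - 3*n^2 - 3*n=b^2*(3*n + 6) + b*(3*n^2 - n - 14) - 4*n^2 - 4*n + 8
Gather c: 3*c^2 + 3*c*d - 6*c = 3*c^2 + c*(3*d - 6)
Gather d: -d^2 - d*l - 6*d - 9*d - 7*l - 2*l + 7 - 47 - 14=-d^2 + d*(-l - 15) - 9*l - 54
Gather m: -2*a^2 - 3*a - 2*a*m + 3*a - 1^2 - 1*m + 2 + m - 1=-2*a^2 - 2*a*m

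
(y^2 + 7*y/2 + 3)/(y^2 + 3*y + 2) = (y + 3/2)/(y + 1)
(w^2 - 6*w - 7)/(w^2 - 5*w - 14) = (w + 1)/(w + 2)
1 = 1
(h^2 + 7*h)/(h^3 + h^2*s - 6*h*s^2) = (h + 7)/(h^2 + h*s - 6*s^2)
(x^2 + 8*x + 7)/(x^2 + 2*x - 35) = (x + 1)/(x - 5)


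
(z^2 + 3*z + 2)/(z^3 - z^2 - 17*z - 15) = (z + 2)/(z^2 - 2*z - 15)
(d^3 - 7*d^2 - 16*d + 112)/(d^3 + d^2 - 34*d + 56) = (d^2 - 3*d - 28)/(d^2 + 5*d - 14)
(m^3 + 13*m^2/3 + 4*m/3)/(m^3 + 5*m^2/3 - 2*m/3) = (3*m^2 + 13*m + 4)/(3*m^2 + 5*m - 2)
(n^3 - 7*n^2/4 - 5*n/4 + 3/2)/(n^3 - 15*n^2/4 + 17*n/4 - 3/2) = (n + 1)/(n - 1)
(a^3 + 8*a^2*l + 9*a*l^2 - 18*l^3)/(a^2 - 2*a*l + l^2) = (a^2 + 9*a*l + 18*l^2)/(a - l)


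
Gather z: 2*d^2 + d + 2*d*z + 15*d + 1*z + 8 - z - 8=2*d^2 + 2*d*z + 16*d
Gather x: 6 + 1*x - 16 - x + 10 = 0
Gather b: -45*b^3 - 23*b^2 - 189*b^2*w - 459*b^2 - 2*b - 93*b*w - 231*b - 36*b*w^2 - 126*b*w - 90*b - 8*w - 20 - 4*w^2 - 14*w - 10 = -45*b^3 + b^2*(-189*w - 482) + b*(-36*w^2 - 219*w - 323) - 4*w^2 - 22*w - 30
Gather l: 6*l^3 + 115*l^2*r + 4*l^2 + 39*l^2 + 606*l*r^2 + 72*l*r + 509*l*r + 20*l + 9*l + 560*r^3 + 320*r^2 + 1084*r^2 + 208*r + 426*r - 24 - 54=6*l^3 + l^2*(115*r + 43) + l*(606*r^2 + 581*r + 29) + 560*r^3 + 1404*r^2 + 634*r - 78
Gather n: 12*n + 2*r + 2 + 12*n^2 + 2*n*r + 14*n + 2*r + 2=12*n^2 + n*(2*r + 26) + 4*r + 4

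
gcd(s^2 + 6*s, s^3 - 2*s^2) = s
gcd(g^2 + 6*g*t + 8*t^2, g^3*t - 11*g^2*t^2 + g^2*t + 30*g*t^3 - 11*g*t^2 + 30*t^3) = 1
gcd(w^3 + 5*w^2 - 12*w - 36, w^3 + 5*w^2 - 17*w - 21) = w - 3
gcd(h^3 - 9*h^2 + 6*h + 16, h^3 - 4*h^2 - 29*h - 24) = h^2 - 7*h - 8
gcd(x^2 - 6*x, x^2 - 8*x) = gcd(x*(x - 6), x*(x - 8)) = x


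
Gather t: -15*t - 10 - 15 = -15*t - 25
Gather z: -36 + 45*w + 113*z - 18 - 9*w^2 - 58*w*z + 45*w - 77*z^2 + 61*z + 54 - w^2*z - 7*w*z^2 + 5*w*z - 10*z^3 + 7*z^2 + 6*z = -9*w^2 + 90*w - 10*z^3 + z^2*(-7*w - 70) + z*(-w^2 - 53*w + 180)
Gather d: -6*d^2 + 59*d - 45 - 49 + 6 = -6*d^2 + 59*d - 88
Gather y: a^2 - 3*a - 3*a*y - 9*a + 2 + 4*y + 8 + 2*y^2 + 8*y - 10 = a^2 - 12*a + 2*y^2 + y*(12 - 3*a)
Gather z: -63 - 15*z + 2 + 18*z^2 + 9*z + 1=18*z^2 - 6*z - 60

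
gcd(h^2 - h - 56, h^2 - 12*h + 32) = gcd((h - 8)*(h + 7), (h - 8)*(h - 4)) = h - 8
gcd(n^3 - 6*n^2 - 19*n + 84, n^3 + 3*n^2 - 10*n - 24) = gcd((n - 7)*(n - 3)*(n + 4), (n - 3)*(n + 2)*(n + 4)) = n^2 + n - 12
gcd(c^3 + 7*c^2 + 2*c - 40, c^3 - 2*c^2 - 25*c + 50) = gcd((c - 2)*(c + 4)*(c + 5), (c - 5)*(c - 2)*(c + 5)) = c^2 + 3*c - 10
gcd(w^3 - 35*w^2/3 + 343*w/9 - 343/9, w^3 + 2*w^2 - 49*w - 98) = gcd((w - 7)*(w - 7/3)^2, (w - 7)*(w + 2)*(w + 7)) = w - 7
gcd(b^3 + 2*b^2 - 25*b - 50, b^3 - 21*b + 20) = b + 5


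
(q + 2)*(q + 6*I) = q^2 + 2*q + 6*I*q + 12*I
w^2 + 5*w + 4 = (w + 1)*(w + 4)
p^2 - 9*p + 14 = (p - 7)*(p - 2)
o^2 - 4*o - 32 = (o - 8)*(o + 4)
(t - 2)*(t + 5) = t^2 + 3*t - 10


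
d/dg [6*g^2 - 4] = 12*g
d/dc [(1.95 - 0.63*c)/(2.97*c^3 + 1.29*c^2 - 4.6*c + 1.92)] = (3.7422*c^3 - 16.5618*c^2 - 5.031*c + 7.7604)/(8.8209*c^6 + 7.6626*c^5 - 25.6599*c^4 - 0.463199999999999*c^3 + 26.1136*c^2 - 17.664*c + 3.6864)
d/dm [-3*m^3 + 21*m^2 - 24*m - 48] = -9*m^2 + 42*m - 24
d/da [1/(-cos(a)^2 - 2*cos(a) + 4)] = -2*(cos(a) + 1)*sin(a)/(cos(a)^2 + 2*cos(a) - 4)^2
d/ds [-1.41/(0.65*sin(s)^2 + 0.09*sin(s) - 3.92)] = (1.833*sin(s) + 0.1269)*cos(s)/(0.65*sin(s)^2 + 0.09*sin(s) - 3.92)^2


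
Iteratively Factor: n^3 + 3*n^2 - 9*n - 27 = (n + 3)*(n^2 - 9) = (n + 3)^2*(n - 3)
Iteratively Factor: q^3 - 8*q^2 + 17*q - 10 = (q - 1)*(q^2 - 7*q + 10) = (q - 5)*(q - 1)*(q - 2)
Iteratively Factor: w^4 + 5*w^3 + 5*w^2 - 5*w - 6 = (w + 1)*(w^3 + 4*w^2 + w - 6) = (w + 1)*(w + 3)*(w^2 + w - 2) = (w - 1)*(w + 1)*(w + 3)*(w + 2)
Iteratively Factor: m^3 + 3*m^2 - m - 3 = (m + 1)*(m^2 + 2*m - 3) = (m + 1)*(m + 3)*(m - 1)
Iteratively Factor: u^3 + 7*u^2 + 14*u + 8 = (u + 1)*(u^2 + 6*u + 8) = (u + 1)*(u + 2)*(u + 4)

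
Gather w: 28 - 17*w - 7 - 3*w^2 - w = -3*w^2 - 18*w + 21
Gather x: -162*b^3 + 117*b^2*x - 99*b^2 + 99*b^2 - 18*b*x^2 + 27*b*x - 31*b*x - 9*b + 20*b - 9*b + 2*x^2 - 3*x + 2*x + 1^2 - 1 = -162*b^3 + 2*b + x^2*(2 - 18*b) + x*(117*b^2 - 4*b - 1)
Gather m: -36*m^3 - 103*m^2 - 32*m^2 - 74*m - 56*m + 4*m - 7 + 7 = -36*m^3 - 135*m^2 - 126*m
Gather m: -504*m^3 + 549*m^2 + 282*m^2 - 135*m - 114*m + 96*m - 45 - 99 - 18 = -504*m^3 + 831*m^2 - 153*m - 162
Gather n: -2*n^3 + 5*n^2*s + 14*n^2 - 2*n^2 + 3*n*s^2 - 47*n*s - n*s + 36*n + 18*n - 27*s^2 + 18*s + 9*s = -2*n^3 + n^2*(5*s + 12) + n*(3*s^2 - 48*s + 54) - 27*s^2 + 27*s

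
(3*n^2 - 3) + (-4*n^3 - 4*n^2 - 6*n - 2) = -4*n^3 - n^2 - 6*n - 5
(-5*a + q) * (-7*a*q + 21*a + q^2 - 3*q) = 35*a^2*q - 105*a^2 - 12*a*q^2 + 36*a*q + q^3 - 3*q^2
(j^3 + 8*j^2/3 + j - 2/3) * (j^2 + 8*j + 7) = j^5 + 32*j^4/3 + 88*j^3/3 + 26*j^2 + 5*j/3 - 14/3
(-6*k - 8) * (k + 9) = -6*k^2 - 62*k - 72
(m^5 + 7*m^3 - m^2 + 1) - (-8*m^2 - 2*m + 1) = m^5 + 7*m^3 + 7*m^2 + 2*m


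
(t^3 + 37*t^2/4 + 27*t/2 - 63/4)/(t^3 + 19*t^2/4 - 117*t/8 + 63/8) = 2*(t + 3)/(2*t - 3)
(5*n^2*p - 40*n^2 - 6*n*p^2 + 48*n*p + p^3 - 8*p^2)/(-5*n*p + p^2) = -n + 8*n/p + p - 8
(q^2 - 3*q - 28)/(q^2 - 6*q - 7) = (q + 4)/(q + 1)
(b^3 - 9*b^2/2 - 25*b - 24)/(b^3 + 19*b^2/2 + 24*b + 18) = (b - 8)/(b + 6)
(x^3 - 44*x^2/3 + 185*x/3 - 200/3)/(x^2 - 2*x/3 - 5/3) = (x^2 - 13*x + 40)/(x + 1)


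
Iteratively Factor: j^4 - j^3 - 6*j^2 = (j + 2)*(j^3 - 3*j^2) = (j - 3)*(j + 2)*(j^2) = j*(j - 3)*(j + 2)*(j)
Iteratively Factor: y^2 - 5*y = (y - 5)*(y)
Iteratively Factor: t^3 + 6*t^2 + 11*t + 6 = (t + 1)*(t^2 + 5*t + 6) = (t + 1)*(t + 3)*(t + 2)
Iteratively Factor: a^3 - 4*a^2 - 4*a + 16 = (a - 2)*(a^2 - 2*a - 8) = (a - 2)*(a + 2)*(a - 4)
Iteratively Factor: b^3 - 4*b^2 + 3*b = (b - 3)*(b^2 - b) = (b - 3)*(b - 1)*(b)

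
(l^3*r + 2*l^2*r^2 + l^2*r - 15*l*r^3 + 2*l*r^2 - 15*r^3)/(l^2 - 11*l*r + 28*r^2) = r*(l^3 + 2*l^2*r + l^2 - 15*l*r^2 + 2*l*r - 15*r^2)/(l^2 - 11*l*r + 28*r^2)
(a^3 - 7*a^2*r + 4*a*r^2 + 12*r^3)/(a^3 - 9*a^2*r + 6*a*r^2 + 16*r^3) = (-a + 6*r)/(-a + 8*r)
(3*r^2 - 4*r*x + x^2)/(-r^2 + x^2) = (-3*r + x)/(r + x)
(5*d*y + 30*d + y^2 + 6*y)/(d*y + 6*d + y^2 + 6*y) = (5*d + y)/(d + y)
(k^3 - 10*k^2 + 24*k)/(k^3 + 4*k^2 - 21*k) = (k^2 - 10*k + 24)/(k^2 + 4*k - 21)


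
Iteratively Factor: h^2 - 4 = (h - 2)*(h + 2)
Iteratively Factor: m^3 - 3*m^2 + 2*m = (m - 2)*(m^2 - m) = m*(m - 2)*(m - 1)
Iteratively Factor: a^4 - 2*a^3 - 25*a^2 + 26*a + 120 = (a - 5)*(a^3 + 3*a^2 - 10*a - 24) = (a - 5)*(a - 3)*(a^2 + 6*a + 8) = (a - 5)*(a - 3)*(a + 4)*(a + 2)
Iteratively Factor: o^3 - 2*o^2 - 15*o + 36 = (o + 4)*(o^2 - 6*o + 9) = (o - 3)*(o + 4)*(o - 3)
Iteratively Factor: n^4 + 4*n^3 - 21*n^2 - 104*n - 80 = (n + 4)*(n^3 - 21*n - 20) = (n + 4)^2*(n^2 - 4*n - 5) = (n + 1)*(n + 4)^2*(n - 5)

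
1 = 1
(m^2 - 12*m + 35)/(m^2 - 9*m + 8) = (m^2 - 12*m + 35)/(m^2 - 9*m + 8)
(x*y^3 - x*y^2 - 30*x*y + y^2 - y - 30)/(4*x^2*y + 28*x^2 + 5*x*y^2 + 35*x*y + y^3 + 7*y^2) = (x*y^3 - x*y^2 - 30*x*y + y^2 - y - 30)/(4*x^2*y + 28*x^2 + 5*x*y^2 + 35*x*y + y^3 + 7*y^2)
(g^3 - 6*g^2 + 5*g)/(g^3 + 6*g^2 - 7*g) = (g - 5)/(g + 7)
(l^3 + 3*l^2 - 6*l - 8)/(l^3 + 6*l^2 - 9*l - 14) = (l + 4)/(l + 7)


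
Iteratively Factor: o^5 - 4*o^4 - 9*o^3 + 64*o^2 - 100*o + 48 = (o - 2)*(o^4 - 2*o^3 - 13*o^2 + 38*o - 24) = (o - 2)^2*(o^3 - 13*o + 12) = (o - 2)^2*(o - 1)*(o^2 + o - 12) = (o - 3)*(o - 2)^2*(o - 1)*(o + 4)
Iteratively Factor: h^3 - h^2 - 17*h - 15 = (h + 3)*(h^2 - 4*h - 5) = (h + 1)*(h + 3)*(h - 5)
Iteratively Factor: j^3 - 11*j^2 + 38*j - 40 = (j - 2)*(j^2 - 9*j + 20) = (j - 4)*(j - 2)*(j - 5)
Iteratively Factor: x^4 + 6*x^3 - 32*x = (x - 2)*(x^3 + 8*x^2 + 16*x) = (x - 2)*(x + 4)*(x^2 + 4*x) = (x - 2)*(x + 4)^2*(x)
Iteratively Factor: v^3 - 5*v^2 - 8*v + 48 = (v - 4)*(v^2 - v - 12) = (v - 4)^2*(v + 3)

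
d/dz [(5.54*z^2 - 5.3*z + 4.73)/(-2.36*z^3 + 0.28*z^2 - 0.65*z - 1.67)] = (13.0744*z^4 - 25.016*z^3 + 31.3714*z^2 - 21.1524*z + 11.9255)/(5.5696*z^6 - 1.3216*z^5 + 3.1464*z^4 + 7.5184*z^3 - 0.5127*z^2 + 2.171*z + 2.7889)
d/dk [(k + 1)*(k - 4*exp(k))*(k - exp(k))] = (1 - exp(k))*(k + 1)*(k - 4*exp(k)) - (k + 1)*(k - exp(k))*(4*exp(k) - 1) + (k - 4*exp(k))*(k - exp(k))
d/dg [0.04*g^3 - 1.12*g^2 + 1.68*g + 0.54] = 0.12*g^2 - 2.24*g + 1.68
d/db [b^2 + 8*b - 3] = 2*b + 8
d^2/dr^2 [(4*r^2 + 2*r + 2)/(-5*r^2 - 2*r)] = 4*(-5*r^3 - 75*r^2 - 30*r - 4)/(r^3*(125*r^3 + 150*r^2 + 60*r + 8))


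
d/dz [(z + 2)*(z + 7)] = 2*z + 9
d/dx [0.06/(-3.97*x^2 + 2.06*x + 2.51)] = (0.4764*x - 0.1236)/(-3.97*x^2 + 2.06*x + 2.51)^2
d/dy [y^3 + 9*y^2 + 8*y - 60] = 3*y^2 + 18*y + 8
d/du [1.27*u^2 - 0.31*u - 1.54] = 2.54*u - 0.31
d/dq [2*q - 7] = 2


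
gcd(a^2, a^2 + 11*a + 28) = 1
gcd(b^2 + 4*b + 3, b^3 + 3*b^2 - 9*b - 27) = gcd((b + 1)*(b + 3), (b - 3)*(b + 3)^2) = b + 3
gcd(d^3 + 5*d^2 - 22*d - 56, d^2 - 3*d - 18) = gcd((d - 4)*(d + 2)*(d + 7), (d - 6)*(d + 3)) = 1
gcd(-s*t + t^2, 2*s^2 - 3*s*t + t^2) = s - t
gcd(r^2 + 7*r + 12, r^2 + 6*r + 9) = r + 3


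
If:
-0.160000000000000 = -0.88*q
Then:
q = 0.18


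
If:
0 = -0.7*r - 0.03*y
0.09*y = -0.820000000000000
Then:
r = 0.39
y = -9.11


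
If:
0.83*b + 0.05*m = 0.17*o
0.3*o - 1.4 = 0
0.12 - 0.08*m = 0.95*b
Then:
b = 3.04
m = -34.61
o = 4.67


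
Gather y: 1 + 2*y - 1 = 2*y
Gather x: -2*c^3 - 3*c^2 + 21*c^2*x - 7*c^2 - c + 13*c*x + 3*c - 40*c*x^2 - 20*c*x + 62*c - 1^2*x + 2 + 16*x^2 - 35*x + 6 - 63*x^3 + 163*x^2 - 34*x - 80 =-2*c^3 - 10*c^2 + 64*c - 63*x^3 + x^2*(179 - 40*c) + x*(21*c^2 - 7*c - 70) - 72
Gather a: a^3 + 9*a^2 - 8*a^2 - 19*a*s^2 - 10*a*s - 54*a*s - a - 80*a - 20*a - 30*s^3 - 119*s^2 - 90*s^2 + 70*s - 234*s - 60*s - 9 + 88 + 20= a^3 + a^2 + a*(-19*s^2 - 64*s - 101) - 30*s^3 - 209*s^2 - 224*s + 99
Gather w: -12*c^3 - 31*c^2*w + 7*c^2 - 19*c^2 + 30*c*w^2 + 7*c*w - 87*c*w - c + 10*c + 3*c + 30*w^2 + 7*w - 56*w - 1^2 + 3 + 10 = -12*c^3 - 12*c^2 + 12*c + w^2*(30*c + 30) + w*(-31*c^2 - 80*c - 49) + 12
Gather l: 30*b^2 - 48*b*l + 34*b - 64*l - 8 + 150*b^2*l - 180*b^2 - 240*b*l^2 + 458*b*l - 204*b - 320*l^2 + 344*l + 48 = -150*b^2 - 170*b + l^2*(-240*b - 320) + l*(150*b^2 + 410*b + 280) + 40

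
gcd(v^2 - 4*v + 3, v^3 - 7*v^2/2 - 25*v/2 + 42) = v - 3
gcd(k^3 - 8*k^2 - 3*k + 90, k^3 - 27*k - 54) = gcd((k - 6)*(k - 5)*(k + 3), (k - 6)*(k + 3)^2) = k^2 - 3*k - 18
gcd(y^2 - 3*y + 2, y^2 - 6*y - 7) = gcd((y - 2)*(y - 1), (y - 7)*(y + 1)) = 1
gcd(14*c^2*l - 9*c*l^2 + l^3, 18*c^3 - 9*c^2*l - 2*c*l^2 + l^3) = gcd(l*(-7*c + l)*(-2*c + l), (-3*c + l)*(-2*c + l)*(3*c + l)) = 2*c - l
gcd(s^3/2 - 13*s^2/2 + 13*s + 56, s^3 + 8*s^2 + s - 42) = 1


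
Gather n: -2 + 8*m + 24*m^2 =24*m^2 + 8*m - 2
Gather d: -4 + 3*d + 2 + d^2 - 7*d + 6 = d^2 - 4*d + 4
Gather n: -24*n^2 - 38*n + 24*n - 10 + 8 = -24*n^2 - 14*n - 2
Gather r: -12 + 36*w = 36*w - 12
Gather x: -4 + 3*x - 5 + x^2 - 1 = x^2 + 3*x - 10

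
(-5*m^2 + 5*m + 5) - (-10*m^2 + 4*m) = 5*m^2 + m + 5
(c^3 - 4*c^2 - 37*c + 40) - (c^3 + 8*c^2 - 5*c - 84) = -12*c^2 - 32*c + 124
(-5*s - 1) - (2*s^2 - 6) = -2*s^2 - 5*s + 5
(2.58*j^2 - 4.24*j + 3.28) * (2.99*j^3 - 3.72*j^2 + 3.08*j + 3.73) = 7.7142*j^5 - 22.2752*j^4 + 33.5264*j^3 - 15.6374*j^2 - 5.7128*j + 12.2344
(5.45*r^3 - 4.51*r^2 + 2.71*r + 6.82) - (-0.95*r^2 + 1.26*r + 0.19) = 5.45*r^3 - 3.56*r^2 + 1.45*r + 6.63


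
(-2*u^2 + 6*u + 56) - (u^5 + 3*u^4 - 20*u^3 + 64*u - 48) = -u^5 - 3*u^4 + 20*u^3 - 2*u^2 - 58*u + 104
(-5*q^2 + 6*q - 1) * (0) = 0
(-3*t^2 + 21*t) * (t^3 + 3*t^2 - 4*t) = -3*t^5 + 12*t^4 + 75*t^3 - 84*t^2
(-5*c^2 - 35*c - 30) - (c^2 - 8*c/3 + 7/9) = -6*c^2 - 97*c/3 - 277/9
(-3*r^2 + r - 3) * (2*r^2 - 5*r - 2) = -6*r^4 + 17*r^3 - 5*r^2 + 13*r + 6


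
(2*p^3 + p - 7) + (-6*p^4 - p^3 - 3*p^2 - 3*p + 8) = -6*p^4 + p^3 - 3*p^2 - 2*p + 1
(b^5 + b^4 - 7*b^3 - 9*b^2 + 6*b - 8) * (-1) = -b^5 - b^4 + 7*b^3 + 9*b^2 - 6*b + 8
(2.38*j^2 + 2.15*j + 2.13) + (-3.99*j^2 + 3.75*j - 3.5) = -1.61*j^2 + 5.9*j - 1.37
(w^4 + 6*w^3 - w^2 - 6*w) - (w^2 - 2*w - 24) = w^4 + 6*w^3 - 2*w^2 - 4*w + 24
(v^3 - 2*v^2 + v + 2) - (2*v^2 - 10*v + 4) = v^3 - 4*v^2 + 11*v - 2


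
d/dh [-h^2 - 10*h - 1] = -2*h - 10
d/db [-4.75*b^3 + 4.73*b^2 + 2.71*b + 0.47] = -14.25*b^2 + 9.46*b + 2.71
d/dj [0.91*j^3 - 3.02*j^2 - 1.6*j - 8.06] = 2.73*j^2 - 6.04*j - 1.6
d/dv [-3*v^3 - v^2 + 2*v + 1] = -9*v^2 - 2*v + 2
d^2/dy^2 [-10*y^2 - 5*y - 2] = -20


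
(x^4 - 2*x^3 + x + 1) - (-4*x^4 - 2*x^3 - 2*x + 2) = 5*x^4 + 3*x - 1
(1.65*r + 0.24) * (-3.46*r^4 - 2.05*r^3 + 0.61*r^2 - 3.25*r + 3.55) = -5.709*r^5 - 4.2129*r^4 + 0.5145*r^3 - 5.2161*r^2 + 5.0775*r + 0.852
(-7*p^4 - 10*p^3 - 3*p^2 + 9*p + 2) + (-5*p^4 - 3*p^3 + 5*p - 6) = -12*p^4 - 13*p^3 - 3*p^2 + 14*p - 4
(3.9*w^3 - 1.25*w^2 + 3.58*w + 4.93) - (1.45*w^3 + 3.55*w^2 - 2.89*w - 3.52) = 2.45*w^3 - 4.8*w^2 + 6.47*w + 8.45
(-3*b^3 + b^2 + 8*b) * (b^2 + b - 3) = -3*b^5 - 2*b^4 + 18*b^3 + 5*b^2 - 24*b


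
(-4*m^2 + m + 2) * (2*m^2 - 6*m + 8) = -8*m^4 + 26*m^3 - 34*m^2 - 4*m + 16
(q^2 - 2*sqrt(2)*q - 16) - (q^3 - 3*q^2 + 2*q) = -q^3 + 4*q^2 - 2*sqrt(2)*q - 2*q - 16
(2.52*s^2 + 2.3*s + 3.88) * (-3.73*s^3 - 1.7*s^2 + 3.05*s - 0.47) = -9.3996*s^5 - 12.863*s^4 - 10.6964*s^3 - 0.765400000000001*s^2 + 10.753*s - 1.8236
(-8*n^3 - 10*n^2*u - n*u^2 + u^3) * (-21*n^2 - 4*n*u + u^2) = 168*n^5 + 242*n^4*u + 53*n^3*u^2 - 27*n^2*u^3 - 5*n*u^4 + u^5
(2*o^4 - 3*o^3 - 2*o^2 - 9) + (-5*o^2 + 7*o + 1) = 2*o^4 - 3*o^3 - 7*o^2 + 7*o - 8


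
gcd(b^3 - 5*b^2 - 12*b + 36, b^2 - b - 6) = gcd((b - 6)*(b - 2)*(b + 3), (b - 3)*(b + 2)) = 1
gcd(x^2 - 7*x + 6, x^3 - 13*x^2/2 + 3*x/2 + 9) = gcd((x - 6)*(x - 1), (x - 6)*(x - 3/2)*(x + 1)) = x - 6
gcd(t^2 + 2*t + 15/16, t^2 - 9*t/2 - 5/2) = 1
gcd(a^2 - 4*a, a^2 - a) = a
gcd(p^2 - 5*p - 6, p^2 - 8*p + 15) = 1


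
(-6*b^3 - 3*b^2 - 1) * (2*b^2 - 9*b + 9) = -12*b^5 + 48*b^4 - 27*b^3 - 29*b^2 + 9*b - 9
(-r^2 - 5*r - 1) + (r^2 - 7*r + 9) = 8 - 12*r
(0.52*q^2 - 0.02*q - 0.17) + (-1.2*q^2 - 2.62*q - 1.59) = -0.68*q^2 - 2.64*q - 1.76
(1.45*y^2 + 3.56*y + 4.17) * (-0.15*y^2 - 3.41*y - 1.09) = -0.2175*y^4 - 5.4785*y^3 - 14.3456*y^2 - 18.1001*y - 4.5453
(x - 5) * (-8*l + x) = -8*l*x + 40*l + x^2 - 5*x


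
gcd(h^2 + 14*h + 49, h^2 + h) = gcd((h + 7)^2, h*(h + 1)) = 1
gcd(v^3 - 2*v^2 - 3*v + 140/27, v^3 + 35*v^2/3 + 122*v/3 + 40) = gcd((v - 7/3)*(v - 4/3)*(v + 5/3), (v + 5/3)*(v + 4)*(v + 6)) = v + 5/3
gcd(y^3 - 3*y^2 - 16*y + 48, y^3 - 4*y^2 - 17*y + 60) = y^2 + y - 12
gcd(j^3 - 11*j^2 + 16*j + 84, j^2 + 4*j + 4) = j + 2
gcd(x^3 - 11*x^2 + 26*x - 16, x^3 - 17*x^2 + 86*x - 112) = x^2 - 10*x + 16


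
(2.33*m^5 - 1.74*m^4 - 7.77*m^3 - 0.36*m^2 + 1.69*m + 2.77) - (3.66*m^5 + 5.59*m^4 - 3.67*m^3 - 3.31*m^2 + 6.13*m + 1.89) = -1.33*m^5 - 7.33*m^4 - 4.1*m^3 + 2.95*m^2 - 4.44*m + 0.88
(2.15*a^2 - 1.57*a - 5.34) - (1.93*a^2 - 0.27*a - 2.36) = 0.22*a^2 - 1.3*a - 2.98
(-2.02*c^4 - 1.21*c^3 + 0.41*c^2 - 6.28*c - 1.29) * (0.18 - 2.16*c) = 4.3632*c^5 + 2.25*c^4 - 1.1034*c^3 + 13.6386*c^2 + 1.656*c - 0.2322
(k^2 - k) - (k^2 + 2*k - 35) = 35 - 3*k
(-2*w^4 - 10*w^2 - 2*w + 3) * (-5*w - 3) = 10*w^5 + 6*w^4 + 50*w^3 + 40*w^2 - 9*w - 9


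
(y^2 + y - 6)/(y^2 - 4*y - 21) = (y - 2)/(y - 7)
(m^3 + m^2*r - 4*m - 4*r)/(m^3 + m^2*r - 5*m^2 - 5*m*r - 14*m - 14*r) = (m - 2)/(m - 7)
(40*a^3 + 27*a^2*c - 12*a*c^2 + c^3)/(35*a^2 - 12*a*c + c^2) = (8*a^2 + 7*a*c - c^2)/(7*a - c)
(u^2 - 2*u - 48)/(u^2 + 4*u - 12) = (u - 8)/(u - 2)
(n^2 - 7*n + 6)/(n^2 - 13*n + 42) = (n - 1)/(n - 7)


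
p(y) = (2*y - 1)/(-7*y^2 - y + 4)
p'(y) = (2*y - 1)*(14*y + 1)/(-7*y^2 - y + 4)^2 + 2/(-7*y^2 - y + 4) = (-14*y^2 - 2*y + (2*y - 1)*(14*y + 1) + 8)/(7*y^2 + y - 4)^2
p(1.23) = -0.19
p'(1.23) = 0.18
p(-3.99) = 0.09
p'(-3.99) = 0.03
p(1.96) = -0.12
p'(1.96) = 0.05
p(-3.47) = 0.10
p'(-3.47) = 0.04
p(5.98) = -0.04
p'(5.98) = 0.01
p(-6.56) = 0.05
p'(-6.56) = 0.01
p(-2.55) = 0.16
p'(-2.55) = 0.09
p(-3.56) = 0.10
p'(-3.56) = 0.04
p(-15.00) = 0.02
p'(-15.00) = 0.00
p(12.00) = -0.02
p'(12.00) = 0.00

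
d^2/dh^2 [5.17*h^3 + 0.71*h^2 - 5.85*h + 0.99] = 31.02*h + 1.42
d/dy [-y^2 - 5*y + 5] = -2*y - 5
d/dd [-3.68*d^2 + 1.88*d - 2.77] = 1.88 - 7.36*d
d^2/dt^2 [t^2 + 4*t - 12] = 2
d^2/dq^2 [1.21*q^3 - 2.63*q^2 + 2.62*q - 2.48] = 7.26*q - 5.26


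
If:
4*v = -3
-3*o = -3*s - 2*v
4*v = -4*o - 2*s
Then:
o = 1/3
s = 5/6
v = -3/4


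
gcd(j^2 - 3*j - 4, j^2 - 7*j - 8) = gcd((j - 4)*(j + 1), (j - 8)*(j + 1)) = j + 1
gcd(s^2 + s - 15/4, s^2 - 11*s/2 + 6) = s - 3/2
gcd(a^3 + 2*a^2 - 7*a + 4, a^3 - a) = a - 1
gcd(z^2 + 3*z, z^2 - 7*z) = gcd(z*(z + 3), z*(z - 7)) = z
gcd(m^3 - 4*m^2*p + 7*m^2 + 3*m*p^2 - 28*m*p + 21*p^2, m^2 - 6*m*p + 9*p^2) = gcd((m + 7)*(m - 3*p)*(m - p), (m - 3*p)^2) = -m + 3*p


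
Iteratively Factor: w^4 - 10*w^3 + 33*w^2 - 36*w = (w - 4)*(w^3 - 6*w^2 + 9*w) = (w - 4)*(w - 3)*(w^2 - 3*w) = (w - 4)*(w - 3)^2*(w)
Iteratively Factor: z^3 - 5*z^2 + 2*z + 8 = (z - 4)*(z^2 - z - 2) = (z - 4)*(z + 1)*(z - 2)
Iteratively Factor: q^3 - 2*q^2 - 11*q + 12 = (q + 3)*(q^2 - 5*q + 4) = (q - 4)*(q + 3)*(q - 1)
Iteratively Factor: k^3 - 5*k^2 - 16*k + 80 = (k - 5)*(k^2 - 16) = (k - 5)*(k - 4)*(k + 4)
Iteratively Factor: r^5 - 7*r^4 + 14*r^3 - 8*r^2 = (r - 4)*(r^4 - 3*r^3 + 2*r^2) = r*(r - 4)*(r^3 - 3*r^2 + 2*r) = r^2*(r - 4)*(r^2 - 3*r + 2) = r^2*(r - 4)*(r - 2)*(r - 1)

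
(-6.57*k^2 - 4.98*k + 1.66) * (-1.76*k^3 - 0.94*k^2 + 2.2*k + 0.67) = 11.5632*k^5 + 14.9406*k^4 - 12.6944*k^3 - 16.9183*k^2 + 0.315399999999999*k + 1.1122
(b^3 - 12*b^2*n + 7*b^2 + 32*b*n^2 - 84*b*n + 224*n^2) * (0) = 0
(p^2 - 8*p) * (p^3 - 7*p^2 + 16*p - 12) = p^5 - 15*p^4 + 72*p^3 - 140*p^2 + 96*p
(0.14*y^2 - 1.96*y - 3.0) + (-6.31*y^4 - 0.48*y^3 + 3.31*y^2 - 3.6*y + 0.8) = -6.31*y^4 - 0.48*y^3 + 3.45*y^2 - 5.56*y - 2.2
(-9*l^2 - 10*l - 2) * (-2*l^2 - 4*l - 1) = 18*l^4 + 56*l^3 + 53*l^2 + 18*l + 2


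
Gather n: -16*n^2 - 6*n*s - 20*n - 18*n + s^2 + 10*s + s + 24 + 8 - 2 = -16*n^2 + n*(-6*s - 38) + s^2 + 11*s + 30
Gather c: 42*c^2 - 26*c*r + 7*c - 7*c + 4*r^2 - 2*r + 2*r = 42*c^2 - 26*c*r + 4*r^2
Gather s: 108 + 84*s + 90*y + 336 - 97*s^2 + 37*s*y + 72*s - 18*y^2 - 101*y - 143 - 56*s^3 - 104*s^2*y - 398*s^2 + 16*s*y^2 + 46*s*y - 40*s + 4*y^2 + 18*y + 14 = -56*s^3 + s^2*(-104*y - 495) + s*(16*y^2 + 83*y + 116) - 14*y^2 + 7*y + 315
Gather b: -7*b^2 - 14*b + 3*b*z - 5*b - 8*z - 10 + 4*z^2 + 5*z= -7*b^2 + b*(3*z - 19) + 4*z^2 - 3*z - 10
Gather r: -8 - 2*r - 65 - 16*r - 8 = -18*r - 81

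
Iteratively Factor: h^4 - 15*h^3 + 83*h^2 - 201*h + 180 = (h - 5)*(h^3 - 10*h^2 + 33*h - 36) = (h - 5)*(h - 3)*(h^2 - 7*h + 12) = (h - 5)*(h - 4)*(h - 3)*(h - 3)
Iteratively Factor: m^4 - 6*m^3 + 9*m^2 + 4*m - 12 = (m + 1)*(m^3 - 7*m^2 + 16*m - 12) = (m - 2)*(m + 1)*(m^2 - 5*m + 6) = (m - 2)^2*(m + 1)*(m - 3)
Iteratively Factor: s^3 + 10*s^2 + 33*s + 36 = (s + 4)*(s^2 + 6*s + 9) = (s + 3)*(s + 4)*(s + 3)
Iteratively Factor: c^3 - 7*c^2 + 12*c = (c - 3)*(c^2 - 4*c) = c*(c - 3)*(c - 4)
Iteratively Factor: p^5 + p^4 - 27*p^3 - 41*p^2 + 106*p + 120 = (p - 2)*(p^4 + 3*p^3 - 21*p^2 - 83*p - 60) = (p - 2)*(p + 3)*(p^3 - 21*p - 20) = (p - 2)*(p + 3)*(p + 4)*(p^2 - 4*p - 5) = (p - 5)*(p - 2)*(p + 3)*(p + 4)*(p + 1)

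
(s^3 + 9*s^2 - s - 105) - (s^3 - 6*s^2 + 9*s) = 15*s^2 - 10*s - 105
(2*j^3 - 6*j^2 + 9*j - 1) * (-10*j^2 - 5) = -20*j^5 + 60*j^4 - 100*j^3 + 40*j^2 - 45*j + 5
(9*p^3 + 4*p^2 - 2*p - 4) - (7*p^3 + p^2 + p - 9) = 2*p^3 + 3*p^2 - 3*p + 5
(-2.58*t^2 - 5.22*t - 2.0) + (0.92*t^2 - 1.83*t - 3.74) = -1.66*t^2 - 7.05*t - 5.74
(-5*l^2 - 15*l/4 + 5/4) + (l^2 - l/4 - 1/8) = -4*l^2 - 4*l + 9/8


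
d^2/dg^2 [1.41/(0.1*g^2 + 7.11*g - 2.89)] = (-0.0282*g^2 - 2.00502*g + 1.41*(0.2*g + 7.11)*(0.4*g + 14.22) + 0.81498)/(0.1*g^2 + 7.11*g - 2.89)^3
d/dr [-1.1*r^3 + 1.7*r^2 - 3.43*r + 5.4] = -3.3*r^2 + 3.4*r - 3.43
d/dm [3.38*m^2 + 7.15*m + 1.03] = 6.76*m + 7.15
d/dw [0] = 0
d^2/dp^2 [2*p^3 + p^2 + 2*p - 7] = 12*p + 2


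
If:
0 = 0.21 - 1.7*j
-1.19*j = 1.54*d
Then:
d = -0.10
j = 0.12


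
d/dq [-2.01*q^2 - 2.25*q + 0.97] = -4.02*q - 2.25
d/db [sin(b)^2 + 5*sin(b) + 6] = (2*sin(b) + 5)*cos(b)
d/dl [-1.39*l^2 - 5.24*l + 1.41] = -2.78*l - 5.24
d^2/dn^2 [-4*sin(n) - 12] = 4*sin(n)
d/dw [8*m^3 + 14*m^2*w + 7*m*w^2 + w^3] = 14*m^2 + 14*m*w + 3*w^2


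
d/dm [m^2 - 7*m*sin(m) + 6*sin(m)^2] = -7*m*cos(m) + 2*m - 7*sin(m) + 6*sin(2*m)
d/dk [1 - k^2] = -2*k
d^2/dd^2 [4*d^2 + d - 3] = 8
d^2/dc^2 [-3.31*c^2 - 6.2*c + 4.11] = -6.62000000000000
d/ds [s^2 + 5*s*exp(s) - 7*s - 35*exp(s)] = 5*s*exp(s) + 2*s - 30*exp(s) - 7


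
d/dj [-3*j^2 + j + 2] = 1 - 6*j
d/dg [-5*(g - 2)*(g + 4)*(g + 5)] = -15*g^2 - 70*g - 10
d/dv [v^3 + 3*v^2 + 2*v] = 3*v^2 + 6*v + 2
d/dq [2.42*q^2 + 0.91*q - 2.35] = 4.84*q + 0.91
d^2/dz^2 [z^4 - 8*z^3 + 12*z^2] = 12*z^2 - 48*z + 24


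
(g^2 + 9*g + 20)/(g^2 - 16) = (g + 5)/(g - 4)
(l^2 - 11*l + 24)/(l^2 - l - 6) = (l - 8)/(l + 2)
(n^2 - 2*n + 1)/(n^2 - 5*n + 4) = (n - 1)/(n - 4)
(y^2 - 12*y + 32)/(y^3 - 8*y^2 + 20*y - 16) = (y - 8)/(y^2 - 4*y + 4)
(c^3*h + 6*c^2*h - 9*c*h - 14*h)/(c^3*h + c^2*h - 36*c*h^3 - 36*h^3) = (c^2 + 5*c - 14)/(c^2 - 36*h^2)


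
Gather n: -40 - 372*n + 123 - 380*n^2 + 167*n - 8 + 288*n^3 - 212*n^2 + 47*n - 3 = 288*n^3 - 592*n^2 - 158*n + 72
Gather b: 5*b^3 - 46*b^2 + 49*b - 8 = 5*b^3 - 46*b^2 + 49*b - 8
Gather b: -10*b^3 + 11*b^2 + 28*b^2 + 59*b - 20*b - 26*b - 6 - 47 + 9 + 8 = -10*b^3 + 39*b^2 + 13*b - 36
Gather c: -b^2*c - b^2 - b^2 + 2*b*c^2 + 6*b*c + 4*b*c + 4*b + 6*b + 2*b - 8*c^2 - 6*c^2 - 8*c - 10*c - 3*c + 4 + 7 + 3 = -2*b^2 + 12*b + c^2*(2*b - 14) + c*(-b^2 + 10*b - 21) + 14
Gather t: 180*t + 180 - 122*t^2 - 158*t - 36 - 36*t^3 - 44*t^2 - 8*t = -36*t^3 - 166*t^2 + 14*t + 144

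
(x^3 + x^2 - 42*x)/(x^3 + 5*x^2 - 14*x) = (x - 6)/(x - 2)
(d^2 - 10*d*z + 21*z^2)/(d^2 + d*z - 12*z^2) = (d - 7*z)/(d + 4*z)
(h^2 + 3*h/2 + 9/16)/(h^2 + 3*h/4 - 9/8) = (16*h^2 + 24*h + 9)/(2*(8*h^2 + 6*h - 9))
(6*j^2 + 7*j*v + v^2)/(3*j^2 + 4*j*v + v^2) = (6*j + v)/(3*j + v)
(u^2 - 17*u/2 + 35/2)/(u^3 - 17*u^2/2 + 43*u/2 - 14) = (u - 5)/(u^2 - 5*u + 4)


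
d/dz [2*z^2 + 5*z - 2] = 4*z + 5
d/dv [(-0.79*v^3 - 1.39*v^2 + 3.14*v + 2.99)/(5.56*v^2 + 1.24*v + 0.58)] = (-4.3924*v^4 - 1.9592*v^3 - 20.5566*v^2 - 34.8612*v - 1.8864)/(30.9136*v^4 + 13.7888*v^3 + 7.9872*v^2 + 1.4384*v + 0.3364)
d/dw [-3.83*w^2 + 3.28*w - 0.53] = 3.28 - 7.66*w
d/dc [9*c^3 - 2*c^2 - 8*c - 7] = 27*c^2 - 4*c - 8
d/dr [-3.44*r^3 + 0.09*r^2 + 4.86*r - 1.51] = -10.32*r^2 + 0.18*r + 4.86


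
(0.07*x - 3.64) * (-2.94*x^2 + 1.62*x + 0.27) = -0.2058*x^3 + 10.815*x^2 - 5.8779*x - 0.9828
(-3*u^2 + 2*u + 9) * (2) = -6*u^2 + 4*u + 18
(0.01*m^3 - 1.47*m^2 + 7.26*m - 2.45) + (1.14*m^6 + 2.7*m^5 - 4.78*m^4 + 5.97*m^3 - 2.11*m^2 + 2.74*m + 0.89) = 1.14*m^6 + 2.7*m^5 - 4.78*m^4 + 5.98*m^3 - 3.58*m^2 + 10.0*m - 1.56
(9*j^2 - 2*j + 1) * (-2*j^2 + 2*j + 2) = -18*j^4 + 22*j^3 + 12*j^2 - 2*j + 2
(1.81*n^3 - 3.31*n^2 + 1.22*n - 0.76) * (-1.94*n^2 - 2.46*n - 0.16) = -3.5114*n^5 + 1.9688*n^4 + 5.4862*n^3 - 0.9972*n^2 + 1.6744*n + 0.1216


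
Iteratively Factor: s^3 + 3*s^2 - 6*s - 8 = (s + 4)*(s^2 - s - 2) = (s + 1)*(s + 4)*(s - 2)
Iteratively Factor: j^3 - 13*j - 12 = (j + 3)*(j^2 - 3*j - 4) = (j - 4)*(j + 3)*(j + 1)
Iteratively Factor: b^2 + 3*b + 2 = (b + 2)*(b + 1)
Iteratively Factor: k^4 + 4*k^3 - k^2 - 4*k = (k + 4)*(k^3 - k) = (k - 1)*(k + 4)*(k^2 + k) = k*(k - 1)*(k + 4)*(k + 1)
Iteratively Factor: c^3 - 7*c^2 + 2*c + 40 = (c - 5)*(c^2 - 2*c - 8) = (c - 5)*(c + 2)*(c - 4)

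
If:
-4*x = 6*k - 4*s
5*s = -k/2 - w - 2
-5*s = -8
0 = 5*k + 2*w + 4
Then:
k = 4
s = 8/5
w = -12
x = -22/5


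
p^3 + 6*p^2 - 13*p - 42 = (p - 3)*(p + 2)*(p + 7)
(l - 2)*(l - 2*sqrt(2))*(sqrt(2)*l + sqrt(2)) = sqrt(2)*l^3 - 4*l^2 - sqrt(2)*l^2 - 2*sqrt(2)*l + 4*l + 8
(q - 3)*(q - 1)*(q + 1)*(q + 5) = q^4 + 2*q^3 - 16*q^2 - 2*q + 15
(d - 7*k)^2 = d^2 - 14*d*k + 49*k^2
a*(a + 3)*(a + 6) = a^3 + 9*a^2 + 18*a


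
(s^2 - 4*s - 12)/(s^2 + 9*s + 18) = (s^2 - 4*s - 12)/(s^2 + 9*s + 18)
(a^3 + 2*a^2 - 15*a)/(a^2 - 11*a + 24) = a*(a + 5)/(a - 8)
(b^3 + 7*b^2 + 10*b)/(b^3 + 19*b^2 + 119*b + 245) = b*(b + 2)/(b^2 + 14*b + 49)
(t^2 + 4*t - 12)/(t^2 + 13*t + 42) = (t - 2)/(t + 7)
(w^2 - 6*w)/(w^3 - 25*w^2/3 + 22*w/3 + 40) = 3*w/(3*w^2 - 7*w - 20)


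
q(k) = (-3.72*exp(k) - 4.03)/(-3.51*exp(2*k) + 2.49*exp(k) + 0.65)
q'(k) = (-3.72*exp(k) - 4.03)*(7.02*exp(2*k) - 2.49*exp(k))/(-3.51*exp(2*k) + 2.49*exp(k) + 0.65)^2 - 3.72*exp(k)/(-3.51*exp(2*k) + 2.49*exp(k) + 0.65)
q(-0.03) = 31.94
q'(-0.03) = -545.10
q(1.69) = 0.27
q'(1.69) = -0.36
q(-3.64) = -5.79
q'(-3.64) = 0.35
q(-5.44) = -6.12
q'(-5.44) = 0.07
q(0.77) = 1.17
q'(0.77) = -2.31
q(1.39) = 0.41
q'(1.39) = -0.60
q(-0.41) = -8.59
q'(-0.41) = -19.60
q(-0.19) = -23.01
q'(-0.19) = -214.31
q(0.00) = 20.95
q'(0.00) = -246.39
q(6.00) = 0.00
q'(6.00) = 0.00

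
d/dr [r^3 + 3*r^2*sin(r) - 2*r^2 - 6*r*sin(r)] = 3*r^2*cos(r) + 3*r^2 - 6*sqrt(2)*r*cos(r + pi/4) - 4*r - 6*sin(r)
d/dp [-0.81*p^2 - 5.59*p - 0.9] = -1.62*p - 5.59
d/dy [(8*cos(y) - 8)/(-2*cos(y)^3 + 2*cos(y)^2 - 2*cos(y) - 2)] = 128*(-cos(y)^3 + 2*cos(y)^2 - cos(y) + 1)*sin(y)/(4*sin(y)^2 + 7*cos(y) + cos(3*y))^2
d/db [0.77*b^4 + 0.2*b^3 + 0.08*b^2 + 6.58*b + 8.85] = 3.08*b^3 + 0.6*b^2 + 0.16*b + 6.58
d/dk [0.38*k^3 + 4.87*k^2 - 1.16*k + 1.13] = 1.14*k^2 + 9.74*k - 1.16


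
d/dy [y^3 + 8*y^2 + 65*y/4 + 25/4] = 3*y^2 + 16*y + 65/4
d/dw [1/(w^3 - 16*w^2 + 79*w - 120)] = (-3*w^2 + 32*w - 79)/(w^3 - 16*w^2 + 79*w - 120)^2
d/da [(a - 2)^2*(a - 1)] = (a - 2)*(3*a - 4)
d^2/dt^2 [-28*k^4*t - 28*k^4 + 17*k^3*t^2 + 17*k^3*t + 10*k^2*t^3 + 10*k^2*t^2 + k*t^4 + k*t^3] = 2*k*(17*k^2 + 30*k*t + 10*k + 6*t^2 + 3*t)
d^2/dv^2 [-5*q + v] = 0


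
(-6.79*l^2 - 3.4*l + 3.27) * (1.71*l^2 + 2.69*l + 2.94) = -11.6109*l^4 - 24.0791*l^3 - 23.5169*l^2 - 1.1997*l + 9.6138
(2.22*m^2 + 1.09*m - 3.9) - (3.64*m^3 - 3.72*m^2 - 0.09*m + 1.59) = -3.64*m^3 + 5.94*m^2 + 1.18*m - 5.49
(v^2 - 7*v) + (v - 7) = v^2 - 6*v - 7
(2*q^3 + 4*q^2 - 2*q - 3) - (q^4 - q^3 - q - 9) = -q^4 + 3*q^3 + 4*q^2 - q + 6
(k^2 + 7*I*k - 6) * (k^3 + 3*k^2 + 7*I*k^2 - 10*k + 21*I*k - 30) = k^5 + 3*k^4 + 14*I*k^4 - 65*k^3 + 42*I*k^3 - 195*k^2 - 112*I*k^2 + 60*k - 336*I*k + 180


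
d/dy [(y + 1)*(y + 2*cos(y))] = y - (y + 1)*(2*sin(y) - 1) + 2*cos(y)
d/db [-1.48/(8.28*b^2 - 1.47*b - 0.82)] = (24.5088*b - 2.1756)/(-8.28*b^2 + 1.47*b + 0.82)^2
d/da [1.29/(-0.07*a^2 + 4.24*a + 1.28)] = (0.1806*a - 5.4696)/(-0.07*a^2 + 4.24*a + 1.28)^2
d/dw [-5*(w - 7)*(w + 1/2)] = 65/2 - 10*w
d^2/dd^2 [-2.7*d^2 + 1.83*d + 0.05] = -5.40000000000000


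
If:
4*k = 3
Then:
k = 3/4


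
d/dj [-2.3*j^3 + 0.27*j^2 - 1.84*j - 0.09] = -6.9*j^2 + 0.54*j - 1.84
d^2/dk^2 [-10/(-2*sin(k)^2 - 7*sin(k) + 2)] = 10*(-16*sin(k)^4 - 42*sin(k)^3 - 41*sin(k)^2 + 70*sin(k) + 106)/(7*sin(k) - cos(2*k) - 1)^3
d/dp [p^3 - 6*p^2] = 3*p*(p - 4)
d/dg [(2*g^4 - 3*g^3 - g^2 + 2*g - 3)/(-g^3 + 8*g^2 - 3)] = (-2*g^6 + 32*g^5 - 25*g^4 - 20*g^3 + 2*g^2 + 54*g - 6)/(g^6 - 16*g^5 + 64*g^4 + 6*g^3 - 48*g^2 + 9)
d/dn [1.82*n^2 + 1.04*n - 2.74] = 3.64*n + 1.04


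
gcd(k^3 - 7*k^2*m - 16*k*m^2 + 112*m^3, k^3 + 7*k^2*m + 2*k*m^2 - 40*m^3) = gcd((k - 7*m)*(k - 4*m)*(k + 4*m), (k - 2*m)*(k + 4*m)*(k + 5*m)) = k + 4*m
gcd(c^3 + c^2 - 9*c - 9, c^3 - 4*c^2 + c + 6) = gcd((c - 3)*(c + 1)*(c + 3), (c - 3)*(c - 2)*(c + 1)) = c^2 - 2*c - 3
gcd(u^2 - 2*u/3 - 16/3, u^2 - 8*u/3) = u - 8/3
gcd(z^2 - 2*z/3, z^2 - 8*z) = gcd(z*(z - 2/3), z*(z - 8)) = z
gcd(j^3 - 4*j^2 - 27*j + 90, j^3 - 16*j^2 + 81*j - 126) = j^2 - 9*j + 18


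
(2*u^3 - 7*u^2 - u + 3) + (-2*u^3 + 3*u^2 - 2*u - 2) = -4*u^2 - 3*u + 1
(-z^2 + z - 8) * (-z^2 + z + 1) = z^4 - 2*z^3 + 8*z^2 - 7*z - 8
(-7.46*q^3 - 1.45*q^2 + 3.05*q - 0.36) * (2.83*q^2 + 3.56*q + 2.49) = -21.1118*q^5 - 30.6611*q^4 - 15.1059*q^3 + 6.2287*q^2 + 6.3129*q - 0.8964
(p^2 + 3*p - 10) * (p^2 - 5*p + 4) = p^4 - 2*p^3 - 21*p^2 + 62*p - 40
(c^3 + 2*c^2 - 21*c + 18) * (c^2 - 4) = c^5 + 2*c^4 - 25*c^3 + 10*c^2 + 84*c - 72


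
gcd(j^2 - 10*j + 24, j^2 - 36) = j - 6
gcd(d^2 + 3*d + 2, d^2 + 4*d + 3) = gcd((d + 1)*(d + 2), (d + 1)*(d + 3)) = d + 1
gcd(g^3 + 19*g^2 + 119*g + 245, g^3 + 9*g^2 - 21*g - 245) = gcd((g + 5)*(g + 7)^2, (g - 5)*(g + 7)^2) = g^2 + 14*g + 49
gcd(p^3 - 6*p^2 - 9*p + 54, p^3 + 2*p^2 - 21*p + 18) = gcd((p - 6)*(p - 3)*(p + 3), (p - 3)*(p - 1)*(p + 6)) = p - 3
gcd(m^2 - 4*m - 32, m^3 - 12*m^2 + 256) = m^2 - 4*m - 32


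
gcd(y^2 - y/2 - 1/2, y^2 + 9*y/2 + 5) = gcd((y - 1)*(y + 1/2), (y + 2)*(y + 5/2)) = 1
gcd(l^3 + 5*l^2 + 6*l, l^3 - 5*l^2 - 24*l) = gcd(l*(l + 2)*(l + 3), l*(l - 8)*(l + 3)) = l^2 + 3*l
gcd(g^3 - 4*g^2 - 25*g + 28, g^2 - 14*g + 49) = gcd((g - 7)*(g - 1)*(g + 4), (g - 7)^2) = g - 7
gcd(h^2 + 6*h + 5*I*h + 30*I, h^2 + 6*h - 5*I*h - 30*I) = h + 6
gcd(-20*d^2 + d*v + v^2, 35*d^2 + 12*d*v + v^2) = 5*d + v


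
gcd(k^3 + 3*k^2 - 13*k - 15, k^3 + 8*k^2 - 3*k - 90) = k^2 + 2*k - 15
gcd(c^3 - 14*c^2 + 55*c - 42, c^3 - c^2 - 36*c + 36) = c^2 - 7*c + 6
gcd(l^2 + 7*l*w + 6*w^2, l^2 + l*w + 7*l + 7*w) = l + w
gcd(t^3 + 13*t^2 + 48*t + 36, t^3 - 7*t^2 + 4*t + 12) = t + 1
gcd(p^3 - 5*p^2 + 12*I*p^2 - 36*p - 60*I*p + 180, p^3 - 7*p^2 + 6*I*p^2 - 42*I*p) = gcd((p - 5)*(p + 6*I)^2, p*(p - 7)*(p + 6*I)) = p + 6*I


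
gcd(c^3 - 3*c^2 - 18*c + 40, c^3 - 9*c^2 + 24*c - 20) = c^2 - 7*c + 10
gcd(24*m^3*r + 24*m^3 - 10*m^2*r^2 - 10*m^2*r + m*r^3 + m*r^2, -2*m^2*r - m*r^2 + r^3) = 1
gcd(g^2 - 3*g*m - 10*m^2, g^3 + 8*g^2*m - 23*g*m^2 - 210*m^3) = g - 5*m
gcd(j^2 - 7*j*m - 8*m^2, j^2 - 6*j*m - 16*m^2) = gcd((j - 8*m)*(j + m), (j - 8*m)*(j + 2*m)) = j - 8*m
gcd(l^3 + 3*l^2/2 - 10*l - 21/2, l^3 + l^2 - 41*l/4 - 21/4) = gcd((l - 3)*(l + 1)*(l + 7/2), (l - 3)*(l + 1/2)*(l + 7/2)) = l^2 + l/2 - 21/2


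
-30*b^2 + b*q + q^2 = (-5*b + q)*(6*b + q)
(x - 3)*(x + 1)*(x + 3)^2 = x^4 + 4*x^3 - 6*x^2 - 36*x - 27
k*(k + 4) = k^2 + 4*k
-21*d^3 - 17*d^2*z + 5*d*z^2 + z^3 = (-3*d + z)*(d + z)*(7*d + z)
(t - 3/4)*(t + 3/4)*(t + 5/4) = t^3 + 5*t^2/4 - 9*t/16 - 45/64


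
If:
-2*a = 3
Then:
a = -3/2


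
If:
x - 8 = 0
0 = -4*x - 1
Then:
No Solution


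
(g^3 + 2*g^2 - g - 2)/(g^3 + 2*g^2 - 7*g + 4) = (g^2 + 3*g + 2)/(g^2 + 3*g - 4)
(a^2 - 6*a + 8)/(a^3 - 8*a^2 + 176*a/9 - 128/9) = 9*(a - 2)/(9*a^2 - 36*a + 32)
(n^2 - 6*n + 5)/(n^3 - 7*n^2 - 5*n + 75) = (n - 1)/(n^2 - 2*n - 15)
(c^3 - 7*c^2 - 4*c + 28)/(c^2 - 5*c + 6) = (c^2 - 5*c - 14)/(c - 3)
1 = 1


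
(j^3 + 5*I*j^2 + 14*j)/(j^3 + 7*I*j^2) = (j - 2*I)/j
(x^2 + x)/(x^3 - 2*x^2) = (x + 1)/(x*(x - 2))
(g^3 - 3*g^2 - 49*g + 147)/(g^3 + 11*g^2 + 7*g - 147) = (g - 7)/(g + 7)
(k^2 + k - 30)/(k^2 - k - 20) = (k + 6)/(k + 4)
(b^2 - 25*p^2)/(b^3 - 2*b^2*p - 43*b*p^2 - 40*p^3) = (-b + 5*p)/(-b^2 + 7*b*p + 8*p^2)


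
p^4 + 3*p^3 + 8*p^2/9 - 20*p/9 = p*(p - 2/3)*(p + 5/3)*(p + 2)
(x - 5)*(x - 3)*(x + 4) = x^3 - 4*x^2 - 17*x + 60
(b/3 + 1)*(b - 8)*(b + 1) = b^3/3 - 4*b^2/3 - 29*b/3 - 8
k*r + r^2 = r*(k + r)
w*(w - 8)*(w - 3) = w^3 - 11*w^2 + 24*w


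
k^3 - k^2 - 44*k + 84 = (k - 6)*(k - 2)*(k + 7)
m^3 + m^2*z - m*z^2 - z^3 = (m - z)*(m + z)^2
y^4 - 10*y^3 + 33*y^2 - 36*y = y*(y - 4)*(y - 3)^2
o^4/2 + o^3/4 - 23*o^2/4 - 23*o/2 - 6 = (o/2 + 1)*(o - 4)*(o + 1)*(o + 3/2)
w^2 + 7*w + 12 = (w + 3)*(w + 4)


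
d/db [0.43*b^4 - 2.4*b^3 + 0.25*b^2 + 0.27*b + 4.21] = 1.72*b^3 - 7.2*b^2 + 0.5*b + 0.27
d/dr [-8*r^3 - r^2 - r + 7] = -24*r^2 - 2*r - 1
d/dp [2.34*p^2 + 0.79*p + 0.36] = 4.68*p + 0.79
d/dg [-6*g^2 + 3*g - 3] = 3 - 12*g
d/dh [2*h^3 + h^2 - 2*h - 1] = 6*h^2 + 2*h - 2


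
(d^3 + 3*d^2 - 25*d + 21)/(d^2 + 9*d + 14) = (d^2 - 4*d + 3)/(d + 2)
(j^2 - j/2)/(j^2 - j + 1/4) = 2*j/(2*j - 1)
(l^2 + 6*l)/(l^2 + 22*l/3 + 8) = 3*l/(3*l + 4)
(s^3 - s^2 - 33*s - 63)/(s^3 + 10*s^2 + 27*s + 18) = (s^2 - 4*s - 21)/(s^2 + 7*s + 6)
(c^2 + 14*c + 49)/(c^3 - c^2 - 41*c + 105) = (c + 7)/(c^2 - 8*c + 15)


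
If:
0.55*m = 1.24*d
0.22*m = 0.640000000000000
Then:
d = 1.29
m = 2.91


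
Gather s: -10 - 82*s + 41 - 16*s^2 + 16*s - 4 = -16*s^2 - 66*s + 27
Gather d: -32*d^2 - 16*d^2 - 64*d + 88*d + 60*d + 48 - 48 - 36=-48*d^2 + 84*d - 36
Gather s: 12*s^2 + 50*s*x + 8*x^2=12*s^2 + 50*s*x + 8*x^2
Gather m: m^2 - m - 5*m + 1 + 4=m^2 - 6*m + 5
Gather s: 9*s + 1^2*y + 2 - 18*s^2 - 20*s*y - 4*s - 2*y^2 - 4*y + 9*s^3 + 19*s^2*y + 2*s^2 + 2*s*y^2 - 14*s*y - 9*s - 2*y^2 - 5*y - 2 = 9*s^3 + s^2*(19*y - 16) + s*(2*y^2 - 34*y - 4) - 4*y^2 - 8*y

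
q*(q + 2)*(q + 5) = q^3 + 7*q^2 + 10*q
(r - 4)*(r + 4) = r^2 - 16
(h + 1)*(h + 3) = h^2 + 4*h + 3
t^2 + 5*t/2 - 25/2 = (t - 5/2)*(t + 5)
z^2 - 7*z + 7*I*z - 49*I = (z - 7)*(z + 7*I)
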